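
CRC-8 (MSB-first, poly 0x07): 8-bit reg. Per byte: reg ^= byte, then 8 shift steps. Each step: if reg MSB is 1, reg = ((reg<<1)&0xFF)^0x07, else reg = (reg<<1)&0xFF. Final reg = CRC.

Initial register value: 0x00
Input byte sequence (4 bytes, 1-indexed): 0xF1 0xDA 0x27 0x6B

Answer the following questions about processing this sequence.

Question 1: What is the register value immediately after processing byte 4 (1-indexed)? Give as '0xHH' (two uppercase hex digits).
After byte 1 (0xF1): reg=0xD9
After byte 2 (0xDA): reg=0x09
After byte 3 (0x27): reg=0xCA
After byte 4 (0x6B): reg=0x6E

Answer: 0x6E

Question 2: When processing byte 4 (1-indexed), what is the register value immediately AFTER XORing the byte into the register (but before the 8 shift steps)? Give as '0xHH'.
Register before byte 4: 0xCA
Byte 4: 0x6B
0xCA XOR 0x6B = 0xA1

Answer: 0xA1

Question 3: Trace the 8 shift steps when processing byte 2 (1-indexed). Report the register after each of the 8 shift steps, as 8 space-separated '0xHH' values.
Answer: 0x06 0x0C 0x18 0x30 0x60 0xC0 0x87 0x09

Derivation:
After byte 1 (0xF1): reg=0xD9
Register before byte 2: 0xD9
After XOR with byte 0xDA: 0x03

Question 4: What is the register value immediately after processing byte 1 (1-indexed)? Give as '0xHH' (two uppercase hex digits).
After byte 1 (0xF1): reg=0xD9

Answer: 0xD9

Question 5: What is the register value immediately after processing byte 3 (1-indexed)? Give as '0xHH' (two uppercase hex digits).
Answer: 0xCA

Derivation:
After byte 1 (0xF1): reg=0xD9
After byte 2 (0xDA): reg=0x09
After byte 3 (0x27): reg=0xCA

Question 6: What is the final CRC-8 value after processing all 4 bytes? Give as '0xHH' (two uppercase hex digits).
After byte 1 (0xF1): reg=0xD9
After byte 2 (0xDA): reg=0x09
After byte 3 (0x27): reg=0xCA
After byte 4 (0x6B): reg=0x6E

Answer: 0x6E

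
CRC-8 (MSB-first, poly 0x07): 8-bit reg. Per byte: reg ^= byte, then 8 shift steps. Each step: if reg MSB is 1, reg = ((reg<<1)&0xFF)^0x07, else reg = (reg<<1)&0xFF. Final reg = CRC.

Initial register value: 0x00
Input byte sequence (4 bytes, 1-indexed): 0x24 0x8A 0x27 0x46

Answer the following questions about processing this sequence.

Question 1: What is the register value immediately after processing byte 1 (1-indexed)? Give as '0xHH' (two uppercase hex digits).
After byte 1 (0x24): reg=0xFC

Answer: 0xFC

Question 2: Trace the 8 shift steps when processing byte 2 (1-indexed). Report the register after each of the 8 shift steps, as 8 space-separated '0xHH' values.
Answer: 0xEC 0xDF 0xB9 0x75 0xEA 0xD3 0xA1 0x45

Derivation:
After byte 1 (0x24): reg=0xFC
Register before byte 2: 0xFC
After XOR with byte 0x8A: 0x76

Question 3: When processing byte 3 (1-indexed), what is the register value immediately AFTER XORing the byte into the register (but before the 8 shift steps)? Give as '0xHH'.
Register before byte 3: 0x45
Byte 3: 0x27
0x45 XOR 0x27 = 0x62

Answer: 0x62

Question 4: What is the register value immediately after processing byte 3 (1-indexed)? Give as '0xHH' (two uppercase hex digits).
After byte 1 (0x24): reg=0xFC
After byte 2 (0x8A): reg=0x45
After byte 3 (0x27): reg=0x29

Answer: 0x29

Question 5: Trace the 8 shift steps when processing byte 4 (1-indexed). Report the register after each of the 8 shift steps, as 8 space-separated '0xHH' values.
After byte 1 (0x24): reg=0xFC
After byte 2 (0x8A): reg=0x45
After byte 3 (0x27): reg=0x29
Register before byte 4: 0x29
After XOR with byte 0x46: 0x6F

Answer: 0xDE 0xBB 0x71 0xE2 0xC3 0x81 0x05 0x0A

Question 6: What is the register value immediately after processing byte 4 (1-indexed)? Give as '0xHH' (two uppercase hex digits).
Answer: 0x0A

Derivation:
After byte 1 (0x24): reg=0xFC
After byte 2 (0x8A): reg=0x45
After byte 3 (0x27): reg=0x29
After byte 4 (0x46): reg=0x0A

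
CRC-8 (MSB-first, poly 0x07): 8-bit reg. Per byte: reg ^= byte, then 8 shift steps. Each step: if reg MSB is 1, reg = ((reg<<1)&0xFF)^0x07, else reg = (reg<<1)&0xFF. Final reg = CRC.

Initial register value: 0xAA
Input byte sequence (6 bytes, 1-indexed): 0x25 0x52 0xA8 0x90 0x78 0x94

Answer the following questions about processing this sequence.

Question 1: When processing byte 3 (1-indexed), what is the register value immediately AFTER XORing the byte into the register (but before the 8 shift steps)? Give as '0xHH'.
Register before byte 3: 0xCC
Byte 3: 0xA8
0xCC XOR 0xA8 = 0x64

Answer: 0x64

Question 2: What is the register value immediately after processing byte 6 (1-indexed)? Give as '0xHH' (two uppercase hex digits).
After byte 1 (0x25): reg=0xA4
After byte 2 (0x52): reg=0xCC
After byte 3 (0xA8): reg=0x3B
After byte 4 (0x90): reg=0x58
After byte 5 (0x78): reg=0xE0
After byte 6 (0x94): reg=0x4B

Answer: 0x4B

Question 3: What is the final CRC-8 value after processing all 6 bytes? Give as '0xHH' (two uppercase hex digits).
After byte 1 (0x25): reg=0xA4
After byte 2 (0x52): reg=0xCC
After byte 3 (0xA8): reg=0x3B
After byte 4 (0x90): reg=0x58
After byte 5 (0x78): reg=0xE0
After byte 6 (0x94): reg=0x4B

Answer: 0x4B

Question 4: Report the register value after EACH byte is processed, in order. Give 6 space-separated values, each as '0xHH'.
0xA4 0xCC 0x3B 0x58 0xE0 0x4B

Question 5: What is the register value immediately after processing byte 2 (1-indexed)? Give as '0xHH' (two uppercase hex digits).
Answer: 0xCC

Derivation:
After byte 1 (0x25): reg=0xA4
After byte 2 (0x52): reg=0xCC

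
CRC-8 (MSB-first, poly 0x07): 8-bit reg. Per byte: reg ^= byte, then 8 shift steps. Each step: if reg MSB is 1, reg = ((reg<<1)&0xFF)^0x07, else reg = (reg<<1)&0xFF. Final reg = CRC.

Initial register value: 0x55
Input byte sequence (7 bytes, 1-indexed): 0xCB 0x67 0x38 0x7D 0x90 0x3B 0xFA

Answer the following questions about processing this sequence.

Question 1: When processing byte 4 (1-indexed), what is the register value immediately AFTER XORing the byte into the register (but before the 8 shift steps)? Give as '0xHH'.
Register before byte 4: 0xB3
Byte 4: 0x7D
0xB3 XOR 0x7D = 0xCE

Answer: 0xCE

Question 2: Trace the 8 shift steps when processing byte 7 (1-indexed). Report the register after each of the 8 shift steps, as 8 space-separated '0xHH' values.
Answer: 0x36 0x6C 0xD8 0xB7 0x69 0xD2 0xA3 0x41

Derivation:
After byte 1 (0xCB): reg=0xD3
After byte 2 (0x67): reg=0x05
After byte 3 (0x38): reg=0xB3
After byte 4 (0x7D): reg=0x64
After byte 5 (0x90): reg=0xC2
After byte 6 (0x3B): reg=0xE1
Register before byte 7: 0xE1
After XOR with byte 0xFA: 0x1B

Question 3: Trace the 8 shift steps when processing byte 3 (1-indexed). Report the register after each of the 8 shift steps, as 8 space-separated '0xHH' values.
Answer: 0x7A 0xF4 0xEF 0xD9 0xB5 0x6D 0xDA 0xB3

Derivation:
After byte 1 (0xCB): reg=0xD3
After byte 2 (0x67): reg=0x05
Register before byte 3: 0x05
After XOR with byte 0x38: 0x3D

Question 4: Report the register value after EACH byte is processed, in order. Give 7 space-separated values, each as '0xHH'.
0xD3 0x05 0xB3 0x64 0xC2 0xE1 0x41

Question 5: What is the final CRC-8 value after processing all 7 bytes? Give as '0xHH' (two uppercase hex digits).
After byte 1 (0xCB): reg=0xD3
After byte 2 (0x67): reg=0x05
After byte 3 (0x38): reg=0xB3
After byte 4 (0x7D): reg=0x64
After byte 5 (0x90): reg=0xC2
After byte 6 (0x3B): reg=0xE1
After byte 7 (0xFA): reg=0x41

Answer: 0x41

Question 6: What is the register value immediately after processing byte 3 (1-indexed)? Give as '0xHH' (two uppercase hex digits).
Answer: 0xB3

Derivation:
After byte 1 (0xCB): reg=0xD3
After byte 2 (0x67): reg=0x05
After byte 3 (0x38): reg=0xB3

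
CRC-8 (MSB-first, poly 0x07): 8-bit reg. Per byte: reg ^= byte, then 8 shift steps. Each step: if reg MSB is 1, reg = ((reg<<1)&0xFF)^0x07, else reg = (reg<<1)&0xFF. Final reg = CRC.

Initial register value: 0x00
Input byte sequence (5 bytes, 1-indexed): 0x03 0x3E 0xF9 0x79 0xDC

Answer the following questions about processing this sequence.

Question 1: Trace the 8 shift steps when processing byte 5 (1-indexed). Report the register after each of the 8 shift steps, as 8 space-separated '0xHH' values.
After byte 1 (0x03): reg=0x09
After byte 2 (0x3E): reg=0x85
After byte 3 (0xF9): reg=0x73
After byte 4 (0x79): reg=0x36
Register before byte 5: 0x36
After XOR with byte 0xDC: 0xEA

Answer: 0xD3 0xA1 0x45 0x8A 0x13 0x26 0x4C 0x98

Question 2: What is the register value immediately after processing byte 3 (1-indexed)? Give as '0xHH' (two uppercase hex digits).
After byte 1 (0x03): reg=0x09
After byte 2 (0x3E): reg=0x85
After byte 3 (0xF9): reg=0x73

Answer: 0x73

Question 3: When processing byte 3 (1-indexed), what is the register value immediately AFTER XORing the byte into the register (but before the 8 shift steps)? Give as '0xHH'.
Register before byte 3: 0x85
Byte 3: 0xF9
0x85 XOR 0xF9 = 0x7C

Answer: 0x7C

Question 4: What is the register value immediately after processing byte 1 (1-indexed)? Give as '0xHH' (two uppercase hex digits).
Answer: 0x09

Derivation:
After byte 1 (0x03): reg=0x09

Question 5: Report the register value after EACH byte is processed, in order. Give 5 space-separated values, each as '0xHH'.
0x09 0x85 0x73 0x36 0x98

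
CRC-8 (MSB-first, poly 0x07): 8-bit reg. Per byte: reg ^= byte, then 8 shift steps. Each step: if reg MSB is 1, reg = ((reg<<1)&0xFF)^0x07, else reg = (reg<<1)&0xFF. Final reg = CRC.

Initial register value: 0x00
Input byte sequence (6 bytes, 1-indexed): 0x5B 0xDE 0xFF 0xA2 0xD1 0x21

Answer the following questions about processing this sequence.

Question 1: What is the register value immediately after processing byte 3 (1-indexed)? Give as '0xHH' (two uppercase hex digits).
After byte 1 (0x5B): reg=0x86
After byte 2 (0xDE): reg=0x8F
After byte 3 (0xFF): reg=0x57

Answer: 0x57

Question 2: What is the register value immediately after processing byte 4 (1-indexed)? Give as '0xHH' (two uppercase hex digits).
Answer: 0xC5

Derivation:
After byte 1 (0x5B): reg=0x86
After byte 2 (0xDE): reg=0x8F
After byte 3 (0xFF): reg=0x57
After byte 4 (0xA2): reg=0xC5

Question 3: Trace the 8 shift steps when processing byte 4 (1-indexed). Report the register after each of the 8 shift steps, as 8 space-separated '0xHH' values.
Answer: 0xED 0xDD 0xBD 0x7D 0xFA 0xF3 0xE1 0xC5

Derivation:
After byte 1 (0x5B): reg=0x86
After byte 2 (0xDE): reg=0x8F
After byte 3 (0xFF): reg=0x57
Register before byte 4: 0x57
After XOR with byte 0xA2: 0xF5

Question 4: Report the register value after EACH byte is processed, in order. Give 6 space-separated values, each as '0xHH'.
0x86 0x8F 0x57 0xC5 0x6C 0xE4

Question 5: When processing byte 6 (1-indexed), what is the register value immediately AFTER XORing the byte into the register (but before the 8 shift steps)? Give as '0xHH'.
Answer: 0x4D

Derivation:
Register before byte 6: 0x6C
Byte 6: 0x21
0x6C XOR 0x21 = 0x4D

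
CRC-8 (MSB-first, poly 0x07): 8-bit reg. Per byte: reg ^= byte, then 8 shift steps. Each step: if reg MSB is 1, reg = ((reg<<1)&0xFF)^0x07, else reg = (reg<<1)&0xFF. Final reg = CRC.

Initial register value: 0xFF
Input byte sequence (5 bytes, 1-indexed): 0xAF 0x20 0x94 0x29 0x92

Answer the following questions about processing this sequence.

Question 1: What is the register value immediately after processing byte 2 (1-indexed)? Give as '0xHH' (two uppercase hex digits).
Answer: 0xEC

Derivation:
After byte 1 (0xAF): reg=0xB7
After byte 2 (0x20): reg=0xEC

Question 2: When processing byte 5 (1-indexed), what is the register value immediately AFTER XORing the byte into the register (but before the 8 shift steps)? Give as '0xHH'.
Register before byte 5: 0xD5
Byte 5: 0x92
0xD5 XOR 0x92 = 0x47

Answer: 0x47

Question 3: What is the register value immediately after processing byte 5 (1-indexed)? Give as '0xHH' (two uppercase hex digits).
After byte 1 (0xAF): reg=0xB7
After byte 2 (0x20): reg=0xEC
After byte 3 (0x94): reg=0x6F
After byte 4 (0x29): reg=0xD5
After byte 5 (0x92): reg=0xD2

Answer: 0xD2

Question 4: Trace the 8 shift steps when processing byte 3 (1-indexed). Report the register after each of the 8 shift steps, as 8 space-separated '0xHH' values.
Answer: 0xF0 0xE7 0xC9 0x95 0x2D 0x5A 0xB4 0x6F

Derivation:
After byte 1 (0xAF): reg=0xB7
After byte 2 (0x20): reg=0xEC
Register before byte 3: 0xEC
After XOR with byte 0x94: 0x78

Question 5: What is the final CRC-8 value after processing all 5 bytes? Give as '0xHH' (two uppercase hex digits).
Answer: 0xD2

Derivation:
After byte 1 (0xAF): reg=0xB7
After byte 2 (0x20): reg=0xEC
After byte 3 (0x94): reg=0x6F
After byte 4 (0x29): reg=0xD5
After byte 5 (0x92): reg=0xD2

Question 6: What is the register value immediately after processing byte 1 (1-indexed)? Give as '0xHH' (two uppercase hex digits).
Answer: 0xB7

Derivation:
After byte 1 (0xAF): reg=0xB7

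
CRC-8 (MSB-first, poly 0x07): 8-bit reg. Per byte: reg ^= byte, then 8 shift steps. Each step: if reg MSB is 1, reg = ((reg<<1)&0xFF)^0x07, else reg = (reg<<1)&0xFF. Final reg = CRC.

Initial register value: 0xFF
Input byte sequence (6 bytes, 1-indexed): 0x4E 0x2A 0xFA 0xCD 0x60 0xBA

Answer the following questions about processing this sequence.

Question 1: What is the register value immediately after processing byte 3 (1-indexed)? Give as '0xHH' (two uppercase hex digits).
Answer: 0x45

Derivation:
After byte 1 (0x4E): reg=0x1E
After byte 2 (0x2A): reg=0x8C
After byte 3 (0xFA): reg=0x45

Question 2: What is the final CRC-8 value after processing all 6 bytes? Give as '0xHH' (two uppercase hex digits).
Answer: 0x80

Derivation:
After byte 1 (0x4E): reg=0x1E
After byte 2 (0x2A): reg=0x8C
After byte 3 (0xFA): reg=0x45
After byte 4 (0xCD): reg=0xB1
After byte 5 (0x60): reg=0x39
After byte 6 (0xBA): reg=0x80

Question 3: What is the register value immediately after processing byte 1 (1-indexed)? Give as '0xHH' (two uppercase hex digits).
Answer: 0x1E

Derivation:
After byte 1 (0x4E): reg=0x1E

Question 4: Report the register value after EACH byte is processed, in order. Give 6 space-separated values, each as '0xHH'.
0x1E 0x8C 0x45 0xB1 0x39 0x80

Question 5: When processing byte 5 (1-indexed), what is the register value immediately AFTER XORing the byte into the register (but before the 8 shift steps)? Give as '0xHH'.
Answer: 0xD1

Derivation:
Register before byte 5: 0xB1
Byte 5: 0x60
0xB1 XOR 0x60 = 0xD1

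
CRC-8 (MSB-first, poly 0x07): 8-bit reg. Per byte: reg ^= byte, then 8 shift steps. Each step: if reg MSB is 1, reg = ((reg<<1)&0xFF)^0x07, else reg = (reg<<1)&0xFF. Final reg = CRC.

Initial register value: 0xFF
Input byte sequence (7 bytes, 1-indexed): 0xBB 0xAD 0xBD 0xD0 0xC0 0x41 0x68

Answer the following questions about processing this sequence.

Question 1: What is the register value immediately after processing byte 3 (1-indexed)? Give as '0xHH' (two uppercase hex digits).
Answer: 0xE6

Derivation:
After byte 1 (0xBB): reg=0xDB
After byte 2 (0xAD): reg=0x45
After byte 3 (0xBD): reg=0xE6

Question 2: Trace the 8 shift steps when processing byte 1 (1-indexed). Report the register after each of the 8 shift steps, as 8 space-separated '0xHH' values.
Register before byte 1: 0xFF
After XOR with byte 0xBB: 0x44

Answer: 0x88 0x17 0x2E 0x5C 0xB8 0x77 0xEE 0xDB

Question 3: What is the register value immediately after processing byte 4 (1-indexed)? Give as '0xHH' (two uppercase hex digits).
Answer: 0x82

Derivation:
After byte 1 (0xBB): reg=0xDB
After byte 2 (0xAD): reg=0x45
After byte 3 (0xBD): reg=0xE6
After byte 4 (0xD0): reg=0x82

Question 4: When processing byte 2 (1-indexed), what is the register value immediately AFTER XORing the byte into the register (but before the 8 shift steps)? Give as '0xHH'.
Answer: 0x76

Derivation:
Register before byte 2: 0xDB
Byte 2: 0xAD
0xDB XOR 0xAD = 0x76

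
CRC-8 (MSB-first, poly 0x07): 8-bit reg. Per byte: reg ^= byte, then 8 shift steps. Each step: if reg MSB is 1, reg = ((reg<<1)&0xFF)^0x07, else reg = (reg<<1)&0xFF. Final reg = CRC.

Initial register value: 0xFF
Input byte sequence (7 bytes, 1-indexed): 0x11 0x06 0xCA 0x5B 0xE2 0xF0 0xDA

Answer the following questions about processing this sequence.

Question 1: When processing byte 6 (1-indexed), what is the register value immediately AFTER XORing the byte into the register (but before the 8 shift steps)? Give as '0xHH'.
Answer: 0xDC

Derivation:
Register before byte 6: 0x2C
Byte 6: 0xF0
0x2C XOR 0xF0 = 0xDC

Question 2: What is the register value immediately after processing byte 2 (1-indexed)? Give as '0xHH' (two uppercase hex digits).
After byte 1 (0x11): reg=0x84
After byte 2 (0x06): reg=0x87

Answer: 0x87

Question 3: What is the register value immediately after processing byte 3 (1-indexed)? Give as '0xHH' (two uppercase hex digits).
After byte 1 (0x11): reg=0x84
After byte 2 (0x06): reg=0x87
After byte 3 (0xCA): reg=0xE4

Answer: 0xE4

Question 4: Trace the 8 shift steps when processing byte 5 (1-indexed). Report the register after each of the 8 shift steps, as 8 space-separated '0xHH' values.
After byte 1 (0x11): reg=0x84
After byte 2 (0x06): reg=0x87
After byte 3 (0xCA): reg=0xE4
After byte 4 (0x5B): reg=0x34
Register before byte 5: 0x34
After XOR with byte 0xE2: 0xD6

Answer: 0xAB 0x51 0xA2 0x43 0x86 0x0B 0x16 0x2C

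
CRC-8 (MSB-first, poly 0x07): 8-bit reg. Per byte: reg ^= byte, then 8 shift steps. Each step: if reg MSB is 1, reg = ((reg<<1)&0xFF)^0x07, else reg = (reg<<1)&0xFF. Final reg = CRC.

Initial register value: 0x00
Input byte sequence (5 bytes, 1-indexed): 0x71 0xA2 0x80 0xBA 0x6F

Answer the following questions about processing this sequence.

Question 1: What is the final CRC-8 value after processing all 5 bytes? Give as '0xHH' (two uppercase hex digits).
Answer: 0xE3

Derivation:
After byte 1 (0x71): reg=0x50
After byte 2 (0xA2): reg=0xD0
After byte 3 (0x80): reg=0xB7
After byte 4 (0xBA): reg=0x23
After byte 5 (0x6F): reg=0xE3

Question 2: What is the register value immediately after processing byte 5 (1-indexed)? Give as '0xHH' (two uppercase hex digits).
After byte 1 (0x71): reg=0x50
After byte 2 (0xA2): reg=0xD0
After byte 3 (0x80): reg=0xB7
After byte 4 (0xBA): reg=0x23
After byte 5 (0x6F): reg=0xE3

Answer: 0xE3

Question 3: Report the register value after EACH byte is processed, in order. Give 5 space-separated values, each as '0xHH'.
0x50 0xD0 0xB7 0x23 0xE3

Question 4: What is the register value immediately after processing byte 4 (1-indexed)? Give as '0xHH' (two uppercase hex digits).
After byte 1 (0x71): reg=0x50
After byte 2 (0xA2): reg=0xD0
After byte 3 (0x80): reg=0xB7
After byte 4 (0xBA): reg=0x23

Answer: 0x23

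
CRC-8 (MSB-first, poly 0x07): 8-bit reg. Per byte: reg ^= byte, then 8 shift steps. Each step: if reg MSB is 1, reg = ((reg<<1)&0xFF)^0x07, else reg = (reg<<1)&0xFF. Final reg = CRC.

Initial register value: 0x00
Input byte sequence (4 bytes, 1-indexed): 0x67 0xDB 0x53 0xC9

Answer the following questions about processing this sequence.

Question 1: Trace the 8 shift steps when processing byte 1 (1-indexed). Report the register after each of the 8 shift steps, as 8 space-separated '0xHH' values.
Register before byte 1: 0x00
After XOR with byte 0x67: 0x67

Answer: 0xCE 0x9B 0x31 0x62 0xC4 0x8F 0x19 0x32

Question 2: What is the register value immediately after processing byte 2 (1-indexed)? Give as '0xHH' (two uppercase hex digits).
After byte 1 (0x67): reg=0x32
After byte 2 (0xDB): reg=0x91

Answer: 0x91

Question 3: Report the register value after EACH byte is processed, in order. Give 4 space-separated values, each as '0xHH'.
0x32 0x91 0x40 0xB6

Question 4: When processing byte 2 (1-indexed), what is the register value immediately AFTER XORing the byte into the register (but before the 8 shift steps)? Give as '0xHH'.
Answer: 0xE9

Derivation:
Register before byte 2: 0x32
Byte 2: 0xDB
0x32 XOR 0xDB = 0xE9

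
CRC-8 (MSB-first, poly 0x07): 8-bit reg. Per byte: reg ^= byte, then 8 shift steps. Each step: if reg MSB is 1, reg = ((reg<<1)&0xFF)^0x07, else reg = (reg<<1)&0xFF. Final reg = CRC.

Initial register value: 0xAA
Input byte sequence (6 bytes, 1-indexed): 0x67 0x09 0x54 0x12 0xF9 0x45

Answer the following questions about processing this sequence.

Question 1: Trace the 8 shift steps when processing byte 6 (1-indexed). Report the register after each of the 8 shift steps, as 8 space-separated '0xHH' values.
Answer: 0xB6 0x6B 0xD6 0xAB 0x51 0xA2 0x43 0x86

Derivation:
After byte 1 (0x67): reg=0x6D
After byte 2 (0x09): reg=0x3B
After byte 3 (0x54): reg=0x0A
After byte 4 (0x12): reg=0x48
After byte 5 (0xF9): reg=0x1E
Register before byte 6: 0x1E
After XOR with byte 0x45: 0x5B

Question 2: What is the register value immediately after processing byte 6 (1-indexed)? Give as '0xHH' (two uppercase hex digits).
Answer: 0x86

Derivation:
After byte 1 (0x67): reg=0x6D
After byte 2 (0x09): reg=0x3B
After byte 3 (0x54): reg=0x0A
After byte 4 (0x12): reg=0x48
After byte 5 (0xF9): reg=0x1E
After byte 6 (0x45): reg=0x86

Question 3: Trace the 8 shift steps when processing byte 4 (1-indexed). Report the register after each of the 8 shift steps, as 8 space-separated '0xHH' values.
After byte 1 (0x67): reg=0x6D
After byte 2 (0x09): reg=0x3B
After byte 3 (0x54): reg=0x0A
Register before byte 4: 0x0A
After XOR with byte 0x12: 0x18

Answer: 0x30 0x60 0xC0 0x87 0x09 0x12 0x24 0x48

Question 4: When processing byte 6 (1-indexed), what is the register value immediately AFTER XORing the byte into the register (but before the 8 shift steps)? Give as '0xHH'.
Register before byte 6: 0x1E
Byte 6: 0x45
0x1E XOR 0x45 = 0x5B

Answer: 0x5B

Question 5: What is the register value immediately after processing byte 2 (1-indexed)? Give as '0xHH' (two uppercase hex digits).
After byte 1 (0x67): reg=0x6D
After byte 2 (0x09): reg=0x3B

Answer: 0x3B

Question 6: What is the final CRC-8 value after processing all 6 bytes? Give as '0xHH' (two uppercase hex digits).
After byte 1 (0x67): reg=0x6D
After byte 2 (0x09): reg=0x3B
After byte 3 (0x54): reg=0x0A
After byte 4 (0x12): reg=0x48
After byte 5 (0xF9): reg=0x1E
After byte 6 (0x45): reg=0x86

Answer: 0x86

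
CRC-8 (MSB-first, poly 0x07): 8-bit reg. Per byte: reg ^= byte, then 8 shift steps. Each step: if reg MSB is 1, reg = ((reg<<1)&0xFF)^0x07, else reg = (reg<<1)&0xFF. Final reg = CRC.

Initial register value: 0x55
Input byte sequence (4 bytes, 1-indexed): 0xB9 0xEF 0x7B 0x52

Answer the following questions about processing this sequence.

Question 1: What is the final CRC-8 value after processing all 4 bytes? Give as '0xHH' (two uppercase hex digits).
After byte 1 (0xB9): reg=0x8A
After byte 2 (0xEF): reg=0x3C
After byte 3 (0x7B): reg=0xD2
After byte 4 (0x52): reg=0x89

Answer: 0x89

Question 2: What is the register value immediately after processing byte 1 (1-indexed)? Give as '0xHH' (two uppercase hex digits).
After byte 1 (0xB9): reg=0x8A

Answer: 0x8A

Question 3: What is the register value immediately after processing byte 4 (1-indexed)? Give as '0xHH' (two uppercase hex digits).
After byte 1 (0xB9): reg=0x8A
After byte 2 (0xEF): reg=0x3C
After byte 3 (0x7B): reg=0xD2
After byte 4 (0x52): reg=0x89

Answer: 0x89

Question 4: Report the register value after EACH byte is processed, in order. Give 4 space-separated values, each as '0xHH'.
0x8A 0x3C 0xD2 0x89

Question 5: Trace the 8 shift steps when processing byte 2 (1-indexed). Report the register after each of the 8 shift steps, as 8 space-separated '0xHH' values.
After byte 1 (0xB9): reg=0x8A
Register before byte 2: 0x8A
After XOR with byte 0xEF: 0x65

Answer: 0xCA 0x93 0x21 0x42 0x84 0x0F 0x1E 0x3C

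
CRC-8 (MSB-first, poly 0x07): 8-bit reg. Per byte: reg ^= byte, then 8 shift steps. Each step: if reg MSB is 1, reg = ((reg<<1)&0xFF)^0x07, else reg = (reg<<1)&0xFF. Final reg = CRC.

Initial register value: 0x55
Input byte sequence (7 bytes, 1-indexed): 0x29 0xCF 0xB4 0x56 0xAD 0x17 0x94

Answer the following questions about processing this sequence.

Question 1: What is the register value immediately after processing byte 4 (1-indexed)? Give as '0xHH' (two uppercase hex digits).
Answer: 0xAE

Derivation:
After byte 1 (0x29): reg=0x73
After byte 2 (0xCF): reg=0x3D
After byte 3 (0xB4): reg=0xB6
After byte 4 (0x56): reg=0xAE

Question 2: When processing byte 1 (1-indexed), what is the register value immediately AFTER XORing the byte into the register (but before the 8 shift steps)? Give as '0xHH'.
Answer: 0x7C

Derivation:
Register before byte 1: 0x55
Byte 1: 0x29
0x55 XOR 0x29 = 0x7C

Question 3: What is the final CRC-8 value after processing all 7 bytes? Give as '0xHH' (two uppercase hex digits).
After byte 1 (0x29): reg=0x73
After byte 2 (0xCF): reg=0x3D
After byte 3 (0xB4): reg=0xB6
After byte 4 (0x56): reg=0xAE
After byte 5 (0xAD): reg=0x09
After byte 6 (0x17): reg=0x5A
After byte 7 (0x94): reg=0x64

Answer: 0x64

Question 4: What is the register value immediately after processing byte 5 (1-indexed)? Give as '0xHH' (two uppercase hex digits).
Answer: 0x09

Derivation:
After byte 1 (0x29): reg=0x73
After byte 2 (0xCF): reg=0x3D
After byte 3 (0xB4): reg=0xB6
After byte 4 (0x56): reg=0xAE
After byte 5 (0xAD): reg=0x09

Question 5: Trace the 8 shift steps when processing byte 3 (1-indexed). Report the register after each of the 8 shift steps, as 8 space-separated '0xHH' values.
After byte 1 (0x29): reg=0x73
After byte 2 (0xCF): reg=0x3D
Register before byte 3: 0x3D
After XOR with byte 0xB4: 0x89

Answer: 0x15 0x2A 0x54 0xA8 0x57 0xAE 0x5B 0xB6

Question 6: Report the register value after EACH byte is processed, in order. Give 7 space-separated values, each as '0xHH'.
0x73 0x3D 0xB6 0xAE 0x09 0x5A 0x64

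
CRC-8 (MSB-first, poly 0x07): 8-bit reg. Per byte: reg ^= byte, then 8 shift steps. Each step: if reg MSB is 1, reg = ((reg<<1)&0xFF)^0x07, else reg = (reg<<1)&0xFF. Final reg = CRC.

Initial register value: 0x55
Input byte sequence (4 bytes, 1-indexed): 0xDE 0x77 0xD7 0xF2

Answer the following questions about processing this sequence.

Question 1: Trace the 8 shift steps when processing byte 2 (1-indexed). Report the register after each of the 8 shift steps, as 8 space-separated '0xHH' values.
Answer: 0x99 0x35 0x6A 0xD4 0xAF 0x59 0xB2 0x63

Derivation:
After byte 1 (0xDE): reg=0xB8
Register before byte 2: 0xB8
After XOR with byte 0x77: 0xCF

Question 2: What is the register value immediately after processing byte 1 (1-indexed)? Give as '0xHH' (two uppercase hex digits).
Answer: 0xB8

Derivation:
After byte 1 (0xDE): reg=0xB8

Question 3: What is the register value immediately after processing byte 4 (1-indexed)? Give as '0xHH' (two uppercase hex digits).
After byte 1 (0xDE): reg=0xB8
After byte 2 (0x77): reg=0x63
After byte 3 (0xD7): reg=0x05
After byte 4 (0xF2): reg=0xCB

Answer: 0xCB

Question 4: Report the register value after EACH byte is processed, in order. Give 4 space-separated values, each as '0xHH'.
0xB8 0x63 0x05 0xCB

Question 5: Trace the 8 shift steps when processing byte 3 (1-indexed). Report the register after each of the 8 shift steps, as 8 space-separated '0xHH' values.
Answer: 0x6F 0xDE 0xBB 0x71 0xE2 0xC3 0x81 0x05

Derivation:
After byte 1 (0xDE): reg=0xB8
After byte 2 (0x77): reg=0x63
Register before byte 3: 0x63
After XOR with byte 0xD7: 0xB4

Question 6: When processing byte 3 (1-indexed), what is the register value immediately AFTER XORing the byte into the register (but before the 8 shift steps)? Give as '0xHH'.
Register before byte 3: 0x63
Byte 3: 0xD7
0x63 XOR 0xD7 = 0xB4

Answer: 0xB4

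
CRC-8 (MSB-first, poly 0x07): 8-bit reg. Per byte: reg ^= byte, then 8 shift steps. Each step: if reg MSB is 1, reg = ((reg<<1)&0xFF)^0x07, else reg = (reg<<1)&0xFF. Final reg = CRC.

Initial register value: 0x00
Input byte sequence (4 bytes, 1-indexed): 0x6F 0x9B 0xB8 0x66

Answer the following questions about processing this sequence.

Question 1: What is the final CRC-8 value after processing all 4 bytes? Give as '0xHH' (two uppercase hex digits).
Answer: 0x10

Derivation:
After byte 1 (0x6F): reg=0x0A
After byte 2 (0x9B): reg=0xFE
After byte 3 (0xB8): reg=0xD5
After byte 4 (0x66): reg=0x10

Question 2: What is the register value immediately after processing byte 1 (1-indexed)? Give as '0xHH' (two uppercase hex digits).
Answer: 0x0A

Derivation:
After byte 1 (0x6F): reg=0x0A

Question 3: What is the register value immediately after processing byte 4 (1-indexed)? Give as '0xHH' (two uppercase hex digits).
After byte 1 (0x6F): reg=0x0A
After byte 2 (0x9B): reg=0xFE
After byte 3 (0xB8): reg=0xD5
After byte 4 (0x66): reg=0x10

Answer: 0x10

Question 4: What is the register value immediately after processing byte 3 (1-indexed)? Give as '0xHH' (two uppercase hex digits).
Answer: 0xD5

Derivation:
After byte 1 (0x6F): reg=0x0A
After byte 2 (0x9B): reg=0xFE
After byte 3 (0xB8): reg=0xD5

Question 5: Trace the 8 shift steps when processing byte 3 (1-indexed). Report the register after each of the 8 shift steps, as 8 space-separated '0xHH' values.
Answer: 0x8C 0x1F 0x3E 0x7C 0xF8 0xF7 0xE9 0xD5

Derivation:
After byte 1 (0x6F): reg=0x0A
After byte 2 (0x9B): reg=0xFE
Register before byte 3: 0xFE
After XOR with byte 0xB8: 0x46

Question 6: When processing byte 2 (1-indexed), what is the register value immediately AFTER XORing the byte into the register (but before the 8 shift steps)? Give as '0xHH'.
Answer: 0x91

Derivation:
Register before byte 2: 0x0A
Byte 2: 0x9B
0x0A XOR 0x9B = 0x91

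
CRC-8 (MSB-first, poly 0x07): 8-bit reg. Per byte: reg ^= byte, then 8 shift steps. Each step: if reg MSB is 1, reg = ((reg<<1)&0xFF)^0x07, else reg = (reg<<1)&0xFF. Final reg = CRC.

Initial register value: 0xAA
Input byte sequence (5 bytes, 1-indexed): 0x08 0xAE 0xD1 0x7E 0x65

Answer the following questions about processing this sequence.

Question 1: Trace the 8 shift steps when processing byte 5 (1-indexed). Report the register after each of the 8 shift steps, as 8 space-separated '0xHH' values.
Answer: 0x00 0x00 0x00 0x00 0x00 0x00 0x00 0x00

Derivation:
After byte 1 (0x08): reg=0x67
After byte 2 (0xAE): reg=0x71
After byte 3 (0xD1): reg=0x69
After byte 4 (0x7E): reg=0x65
Register before byte 5: 0x65
After XOR with byte 0x65: 0x00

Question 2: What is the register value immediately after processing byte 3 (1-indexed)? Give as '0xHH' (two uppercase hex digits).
Answer: 0x69

Derivation:
After byte 1 (0x08): reg=0x67
After byte 2 (0xAE): reg=0x71
After byte 3 (0xD1): reg=0x69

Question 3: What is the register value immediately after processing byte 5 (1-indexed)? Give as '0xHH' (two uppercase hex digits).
Answer: 0x00

Derivation:
After byte 1 (0x08): reg=0x67
After byte 2 (0xAE): reg=0x71
After byte 3 (0xD1): reg=0x69
After byte 4 (0x7E): reg=0x65
After byte 5 (0x65): reg=0x00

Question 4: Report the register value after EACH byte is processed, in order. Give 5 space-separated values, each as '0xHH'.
0x67 0x71 0x69 0x65 0x00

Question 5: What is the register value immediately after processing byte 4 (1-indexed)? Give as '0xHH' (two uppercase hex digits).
After byte 1 (0x08): reg=0x67
After byte 2 (0xAE): reg=0x71
After byte 3 (0xD1): reg=0x69
After byte 4 (0x7E): reg=0x65

Answer: 0x65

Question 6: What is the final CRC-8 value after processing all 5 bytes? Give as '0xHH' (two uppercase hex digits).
After byte 1 (0x08): reg=0x67
After byte 2 (0xAE): reg=0x71
After byte 3 (0xD1): reg=0x69
After byte 4 (0x7E): reg=0x65
After byte 5 (0x65): reg=0x00

Answer: 0x00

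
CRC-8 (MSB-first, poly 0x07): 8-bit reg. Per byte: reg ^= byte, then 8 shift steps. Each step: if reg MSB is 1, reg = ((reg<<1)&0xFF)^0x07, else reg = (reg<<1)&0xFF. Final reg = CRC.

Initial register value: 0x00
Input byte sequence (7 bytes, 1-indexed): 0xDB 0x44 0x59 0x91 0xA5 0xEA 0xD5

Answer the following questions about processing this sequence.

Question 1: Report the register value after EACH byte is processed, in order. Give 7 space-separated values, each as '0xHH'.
0x0F 0xF6 0x44 0x25 0x89 0x2E 0xEF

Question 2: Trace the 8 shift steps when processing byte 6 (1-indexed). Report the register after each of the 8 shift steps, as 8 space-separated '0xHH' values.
After byte 1 (0xDB): reg=0x0F
After byte 2 (0x44): reg=0xF6
After byte 3 (0x59): reg=0x44
After byte 4 (0x91): reg=0x25
After byte 5 (0xA5): reg=0x89
Register before byte 6: 0x89
After XOR with byte 0xEA: 0x63

Answer: 0xC6 0x8B 0x11 0x22 0x44 0x88 0x17 0x2E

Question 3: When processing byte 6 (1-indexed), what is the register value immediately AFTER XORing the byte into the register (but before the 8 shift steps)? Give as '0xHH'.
Register before byte 6: 0x89
Byte 6: 0xEA
0x89 XOR 0xEA = 0x63

Answer: 0x63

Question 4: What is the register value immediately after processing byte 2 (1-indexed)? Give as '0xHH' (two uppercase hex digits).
Answer: 0xF6

Derivation:
After byte 1 (0xDB): reg=0x0F
After byte 2 (0x44): reg=0xF6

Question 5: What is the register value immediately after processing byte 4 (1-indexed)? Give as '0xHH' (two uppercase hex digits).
After byte 1 (0xDB): reg=0x0F
After byte 2 (0x44): reg=0xF6
After byte 3 (0x59): reg=0x44
After byte 4 (0x91): reg=0x25

Answer: 0x25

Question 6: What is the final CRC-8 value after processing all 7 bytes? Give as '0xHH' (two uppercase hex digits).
After byte 1 (0xDB): reg=0x0F
After byte 2 (0x44): reg=0xF6
After byte 3 (0x59): reg=0x44
After byte 4 (0x91): reg=0x25
After byte 5 (0xA5): reg=0x89
After byte 6 (0xEA): reg=0x2E
After byte 7 (0xD5): reg=0xEF

Answer: 0xEF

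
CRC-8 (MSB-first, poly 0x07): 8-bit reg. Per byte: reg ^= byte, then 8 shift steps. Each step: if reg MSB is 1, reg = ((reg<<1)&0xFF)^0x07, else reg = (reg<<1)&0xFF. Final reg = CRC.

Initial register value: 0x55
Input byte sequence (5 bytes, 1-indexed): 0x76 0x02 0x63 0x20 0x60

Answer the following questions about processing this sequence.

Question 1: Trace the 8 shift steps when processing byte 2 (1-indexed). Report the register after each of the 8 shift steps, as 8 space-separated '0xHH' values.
Answer: 0xD1 0xA5 0x4D 0x9A 0x33 0x66 0xCC 0x9F

Derivation:
After byte 1 (0x76): reg=0xE9
Register before byte 2: 0xE9
After XOR with byte 0x02: 0xEB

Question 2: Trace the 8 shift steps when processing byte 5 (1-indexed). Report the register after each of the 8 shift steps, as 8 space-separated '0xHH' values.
After byte 1 (0x76): reg=0xE9
After byte 2 (0x02): reg=0x9F
After byte 3 (0x63): reg=0xFA
After byte 4 (0x20): reg=0x08
Register before byte 5: 0x08
After XOR with byte 0x60: 0x68

Answer: 0xD0 0xA7 0x49 0x92 0x23 0x46 0x8C 0x1F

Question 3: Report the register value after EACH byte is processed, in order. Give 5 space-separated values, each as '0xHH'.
0xE9 0x9F 0xFA 0x08 0x1F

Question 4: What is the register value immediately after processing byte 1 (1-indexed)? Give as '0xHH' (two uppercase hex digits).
After byte 1 (0x76): reg=0xE9

Answer: 0xE9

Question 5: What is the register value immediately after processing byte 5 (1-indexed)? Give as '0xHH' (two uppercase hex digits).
After byte 1 (0x76): reg=0xE9
After byte 2 (0x02): reg=0x9F
After byte 3 (0x63): reg=0xFA
After byte 4 (0x20): reg=0x08
After byte 5 (0x60): reg=0x1F

Answer: 0x1F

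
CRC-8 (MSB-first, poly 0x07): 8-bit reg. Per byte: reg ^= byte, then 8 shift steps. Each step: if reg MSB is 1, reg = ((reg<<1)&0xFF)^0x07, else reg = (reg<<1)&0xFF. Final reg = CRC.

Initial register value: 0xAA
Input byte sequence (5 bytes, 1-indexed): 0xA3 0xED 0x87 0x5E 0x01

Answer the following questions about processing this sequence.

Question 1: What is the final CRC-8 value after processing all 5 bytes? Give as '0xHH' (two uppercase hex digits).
Answer: 0x21

Derivation:
After byte 1 (0xA3): reg=0x3F
After byte 2 (0xED): reg=0x30
After byte 3 (0x87): reg=0x0C
After byte 4 (0x5E): reg=0xB9
After byte 5 (0x01): reg=0x21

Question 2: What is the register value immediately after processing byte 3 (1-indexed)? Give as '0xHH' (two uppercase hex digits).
Answer: 0x0C

Derivation:
After byte 1 (0xA3): reg=0x3F
After byte 2 (0xED): reg=0x30
After byte 3 (0x87): reg=0x0C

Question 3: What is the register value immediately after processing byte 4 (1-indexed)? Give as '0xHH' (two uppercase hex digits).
After byte 1 (0xA3): reg=0x3F
After byte 2 (0xED): reg=0x30
After byte 3 (0x87): reg=0x0C
After byte 4 (0x5E): reg=0xB9

Answer: 0xB9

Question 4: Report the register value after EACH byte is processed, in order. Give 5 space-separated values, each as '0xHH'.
0x3F 0x30 0x0C 0xB9 0x21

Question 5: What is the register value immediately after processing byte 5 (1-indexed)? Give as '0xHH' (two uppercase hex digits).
After byte 1 (0xA3): reg=0x3F
After byte 2 (0xED): reg=0x30
After byte 3 (0x87): reg=0x0C
After byte 4 (0x5E): reg=0xB9
After byte 5 (0x01): reg=0x21

Answer: 0x21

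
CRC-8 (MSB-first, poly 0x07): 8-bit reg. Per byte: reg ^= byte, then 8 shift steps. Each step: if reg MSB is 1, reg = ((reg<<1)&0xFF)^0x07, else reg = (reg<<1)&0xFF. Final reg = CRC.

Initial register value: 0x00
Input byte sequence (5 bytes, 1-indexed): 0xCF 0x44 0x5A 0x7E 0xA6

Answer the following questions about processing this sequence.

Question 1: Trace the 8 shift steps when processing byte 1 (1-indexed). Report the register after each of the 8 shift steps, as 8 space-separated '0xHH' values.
Answer: 0x99 0x35 0x6A 0xD4 0xAF 0x59 0xB2 0x63

Derivation:
Register before byte 1: 0x00
After XOR with byte 0xCF: 0xCF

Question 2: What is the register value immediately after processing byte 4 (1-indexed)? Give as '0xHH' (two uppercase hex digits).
After byte 1 (0xCF): reg=0x63
After byte 2 (0x44): reg=0xF5
After byte 3 (0x5A): reg=0x44
After byte 4 (0x7E): reg=0xA6

Answer: 0xA6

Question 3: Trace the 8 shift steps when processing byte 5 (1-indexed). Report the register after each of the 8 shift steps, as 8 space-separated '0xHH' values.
After byte 1 (0xCF): reg=0x63
After byte 2 (0x44): reg=0xF5
After byte 3 (0x5A): reg=0x44
After byte 4 (0x7E): reg=0xA6
Register before byte 5: 0xA6
After XOR with byte 0xA6: 0x00

Answer: 0x00 0x00 0x00 0x00 0x00 0x00 0x00 0x00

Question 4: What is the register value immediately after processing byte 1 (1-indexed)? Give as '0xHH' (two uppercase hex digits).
After byte 1 (0xCF): reg=0x63

Answer: 0x63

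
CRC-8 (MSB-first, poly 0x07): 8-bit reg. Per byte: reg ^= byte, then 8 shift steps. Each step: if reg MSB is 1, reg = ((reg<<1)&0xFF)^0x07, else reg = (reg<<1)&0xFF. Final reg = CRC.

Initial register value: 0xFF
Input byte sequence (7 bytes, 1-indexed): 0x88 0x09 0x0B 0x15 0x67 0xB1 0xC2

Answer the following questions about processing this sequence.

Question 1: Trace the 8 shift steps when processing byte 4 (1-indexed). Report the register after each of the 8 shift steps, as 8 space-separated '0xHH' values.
After byte 1 (0x88): reg=0x42
After byte 2 (0x09): reg=0xF6
After byte 3 (0x0B): reg=0xFD
Register before byte 4: 0xFD
After XOR with byte 0x15: 0xE8

Answer: 0xD7 0xA9 0x55 0xAA 0x53 0xA6 0x4B 0x96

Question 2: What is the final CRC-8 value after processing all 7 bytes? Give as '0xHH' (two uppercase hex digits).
After byte 1 (0x88): reg=0x42
After byte 2 (0x09): reg=0xF6
After byte 3 (0x0B): reg=0xFD
After byte 4 (0x15): reg=0x96
After byte 5 (0x67): reg=0xD9
After byte 6 (0xB1): reg=0x1F
After byte 7 (0xC2): reg=0x1D

Answer: 0x1D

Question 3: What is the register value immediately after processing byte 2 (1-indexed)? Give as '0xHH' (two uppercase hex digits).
After byte 1 (0x88): reg=0x42
After byte 2 (0x09): reg=0xF6

Answer: 0xF6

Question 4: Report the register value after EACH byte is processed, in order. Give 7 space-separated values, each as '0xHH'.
0x42 0xF6 0xFD 0x96 0xD9 0x1F 0x1D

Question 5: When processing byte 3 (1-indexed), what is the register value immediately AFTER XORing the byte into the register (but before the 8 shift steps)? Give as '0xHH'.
Register before byte 3: 0xF6
Byte 3: 0x0B
0xF6 XOR 0x0B = 0xFD

Answer: 0xFD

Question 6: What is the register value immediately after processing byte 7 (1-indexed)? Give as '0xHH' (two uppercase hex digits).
Answer: 0x1D

Derivation:
After byte 1 (0x88): reg=0x42
After byte 2 (0x09): reg=0xF6
After byte 3 (0x0B): reg=0xFD
After byte 4 (0x15): reg=0x96
After byte 5 (0x67): reg=0xD9
After byte 6 (0xB1): reg=0x1F
After byte 7 (0xC2): reg=0x1D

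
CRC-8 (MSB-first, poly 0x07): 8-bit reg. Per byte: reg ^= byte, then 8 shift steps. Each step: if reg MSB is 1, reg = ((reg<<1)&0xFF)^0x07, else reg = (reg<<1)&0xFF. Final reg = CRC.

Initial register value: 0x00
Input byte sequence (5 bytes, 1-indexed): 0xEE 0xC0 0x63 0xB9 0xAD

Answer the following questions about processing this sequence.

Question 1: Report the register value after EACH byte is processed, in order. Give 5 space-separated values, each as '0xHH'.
0x84 0xDB 0x21 0xC1 0x03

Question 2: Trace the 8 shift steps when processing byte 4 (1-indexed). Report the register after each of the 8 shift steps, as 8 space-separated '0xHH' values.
After byte 1 (0xEE): reg=0x84
After byte 2 (0xC0): reg=0xDB
After byte 3 (0x63): reg=0x21
Register before byte 4: 0x21
After XOR with byte 0xB9: 0x98

Answer: 0x37 0x6E 0xDC 0xBF 0x79 0xF2 0xE3 0xC1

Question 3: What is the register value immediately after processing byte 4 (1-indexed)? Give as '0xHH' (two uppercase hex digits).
After byte 1 (0xEE): reg=0x84
After byte 2 (0xC0): reg=0xDB
After byte 3 (0x63): reg=0x21
After byte 4 (0xB9): reg=0xC1

Answer: 0xC1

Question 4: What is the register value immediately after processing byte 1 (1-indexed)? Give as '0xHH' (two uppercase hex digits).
After byte 1 (0xEE): reg=0x84

Answer: 0x84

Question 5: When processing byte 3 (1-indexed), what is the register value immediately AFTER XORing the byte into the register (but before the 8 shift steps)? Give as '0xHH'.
Register before byte 3: 0xDB
Byte 3: 0x63
0xDB XOR 0x63 = 0xB8

Answer: 0xB8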